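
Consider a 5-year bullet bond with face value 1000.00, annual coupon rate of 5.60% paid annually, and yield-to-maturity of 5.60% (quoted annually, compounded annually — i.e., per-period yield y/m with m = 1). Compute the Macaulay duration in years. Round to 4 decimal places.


Answer: Macaulay duration = 4.4971 years

Derivation:
Coupon per period c = face * coupon_rate / m = 56.000000
Periods per year m = 1; per-period yield y/m = 0.056000
Number of cashflows N = 5
Cashflows (t years, CF_t, discount factor 1/(1+y/m)^(m*t), PV):
  t = 1.0000: CF_t = 56.000000, DF = 0.946970, PV = 53.030303
  t = 2.0000: CF_t = 56.000000, DF = 0.896752, PV = 50.218090
  t = 3.0000: CF_t = 56.000000, DF = 0.849197, PV = 47.555009
  t = 4.0000: CF_t = 56.000000, DF = 0.804163, PV = 45.033153
  t = 5.0000: CF_t = 1056.000000, DF = 0.761518, PV = 804.163445
Price P = sum_t PV_t = 1000.000000
Macaulay numerator sum_t t * PV_t:
  t * PV_t at t = 1.0000: 53.030303
  t * PV_t at t = 2.0000: 100.436180
  t * PV_t at t = 3.0000: 142.665028
  t * PV_t at t = 4.0000: 180.132612
  t * PV_t at t = 5.0000: 4020.817223
Macaulay duration D = (sum_t t * PV_t) / P = 4497.081346 / 1000.000000 = 4.497081


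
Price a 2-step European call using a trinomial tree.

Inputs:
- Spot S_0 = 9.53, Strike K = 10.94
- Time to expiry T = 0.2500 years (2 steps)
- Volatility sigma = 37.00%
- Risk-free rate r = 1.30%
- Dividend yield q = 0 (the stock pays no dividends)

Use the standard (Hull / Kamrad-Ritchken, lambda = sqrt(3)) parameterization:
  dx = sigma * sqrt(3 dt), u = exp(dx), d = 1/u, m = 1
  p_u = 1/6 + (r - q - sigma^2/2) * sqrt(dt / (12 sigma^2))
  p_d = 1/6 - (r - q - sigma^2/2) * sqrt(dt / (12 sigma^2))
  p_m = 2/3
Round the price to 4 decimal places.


dt = T/N = 0.125000; dx = sigma*sqrt(3*dt) = 0.226578
u = exp(dx) = 1.254300; d = 1/u = 0.797257
p_u = 0.151371, p_m = 0.666667, p_d = 0.181962
Discount per step: exp(-r*dt) = 0.998376
Stock lattice S(k, j) with j the centered position index:
  k=0: S(0,+0) = 9.5300
  k=1: S(1,-1) = 7.5979; S(1,+0) = 9.5300; S(1,+1) = 11.9535
  k=2: S(2,-2) = 6.0575; S(2,-1) = 7.5979; S(2,+0) = 9.5300; S(2,+1) = 11.9535; S(2,+2) = 14.9933
Terminal payoffs V(N, j) = max(S_T - K, 0):
  V(2,-2) = 0.000000; V(2,-1) = 0.000000; V(2,+0) = 0.000000; V(2,+1) = 1.013481; V(2,+2) = 4.053253
Backward induction: V(k, j) = exp(-r*dt) * [p_u * V(k+1, j+1) + p_m * V(k+1, j) + p_d * V(k+1, j-1)]
  V(1,-1) = exp(-r*dt) * [p_u*0.000000 + p_m*0.000000 + p_d*0.000000] = 0.000000
  V(1,+0) = exp(-r*dt) * [p_u*1.013481 + p_m*0.000000 + p_d*0.000000] = 0.153163
  V(1,+1) = exp(-r*dt) * [p_u*4.053253 + p_m*1.013481 + p_d*0.000000] = 1.287106
  V(0,+0) = exp(-r*dt) * [p_u*1.287106 + p_m*0.153163 + p_d*0.000000] = 0.296457

Answer: Price = V(0,0) = 0.2965


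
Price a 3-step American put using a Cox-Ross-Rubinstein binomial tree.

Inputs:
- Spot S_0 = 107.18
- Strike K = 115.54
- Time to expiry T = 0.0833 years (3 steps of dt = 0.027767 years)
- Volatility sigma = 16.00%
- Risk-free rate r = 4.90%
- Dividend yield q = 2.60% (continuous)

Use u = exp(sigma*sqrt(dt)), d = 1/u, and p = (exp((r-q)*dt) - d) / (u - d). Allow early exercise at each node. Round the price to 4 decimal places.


Answer: Price = V(0,0) = 8.3600

Derivation:
dt = T/N = 0.027767
u = exp(sigma*sqrt(dt)) = 1.027020; d = 1/u = 0.973691
p = (exp((r-q)*dt) - d) / (u - d) = 0.505314
Discount per step: exp(-r*dt) = 0.998640
Stock lattice S(k, i) with i counting down-moves:
  k=0: S(0,0) = 107.1800
  k=1: S(1,0) = 110.0760; S(1,1) = 104.3602
  k=2: S(2,0) = 113.0502; S(2,1) = 107.1800; S(2,2) = 101.6146
  k=3: S(3,0) = 116.1049; S(3,1) = 110.0760; S(3,2) = 104.3602; S(3,3) = 98.9412
Terminal payoffs V(N, i) = max(K - S_T, 0):
  V(3,0) = 0.000000; V(3,1) = 5.464004; V(3,2) = 11.179805; V(3,3) = 16.598807
Backward induction: V(k, i) = exp(-r*dt) * [p * V(k+1, i) + (1-p) * V(k+1, i+1)]; then take max(V_cont, immediate exercise) for American.
  V(2,0) = exp(-r*dt) * [p*0.000000 + (1-p)*5.464004] = 2.699290; exercise = 2.489759; V(2,0) = max -> 2.699290
  V(2,1) = exp(-r*dt) * [p*5.464004 + (1-p)*11.179805] = 8.280256; exercise = 8.360000; V(2,1) = max -> 8.360000
  V(2,2) = exp(-r*dt) * [p*11.179805 + (1-p)*16.598807] = 13.841663; exercise = 13.925423; V(2,2) = max -> 13.925423
  V(1,0) = exp(-r*dt) * [p*2.699290 + (1-p)*8.360000] = 5.492085; exercise = 5.464004; V(1,0) = max -> 5.492085
  V(1,1) = exp(-r*dt) * [p*8.360000 + (1-p)*13.925423] = 11.098026; exercise = 11.179805; V(1,1) = max -> 11.179805
  V(0,0) = exp(-r*dt) * [p*5.492085 + (1-p)*11.179805] = 8.294426; exercise = 8.360000; V(0,0) = max -> 8.360000


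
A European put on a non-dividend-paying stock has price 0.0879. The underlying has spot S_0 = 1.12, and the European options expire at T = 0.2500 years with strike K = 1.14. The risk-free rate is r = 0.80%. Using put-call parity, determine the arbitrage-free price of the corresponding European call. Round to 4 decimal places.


Put-call parity: C - P = S_0 * exp(-qT) - K * exp(-rT).
S_0 * exp(-qT) = 1.1200 * 1.00000000 = 1.12000000
K * exp(-rT) = 1.1400 * 0.99800200 = 1.13772228
C = P + S*exp(-qT) - K*exp(-rT)
C = 0.0879 + 1.12000000 - 1.13772228 = 0.0702

Answer: Call price = 0.0702


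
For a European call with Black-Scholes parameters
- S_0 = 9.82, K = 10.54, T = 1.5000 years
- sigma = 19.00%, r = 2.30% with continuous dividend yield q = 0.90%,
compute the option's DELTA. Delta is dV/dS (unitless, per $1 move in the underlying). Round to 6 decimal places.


d1 = -0.0974700131; d2 = -0.3301715387
phi(d1) = 0.3970517179; exp(-qT) = 0.9865907163; exp(-rT) = 0.9660883397
N(d1) = 0.4611765734
Delta = exp(-qT) * N(d1) = 0.9865907163 * 0.4611765734 = 0.454993

Answer: Delta = 0.454993


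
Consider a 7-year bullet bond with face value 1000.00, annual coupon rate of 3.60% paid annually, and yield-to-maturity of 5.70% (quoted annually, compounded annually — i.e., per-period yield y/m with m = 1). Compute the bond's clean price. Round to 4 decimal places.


Coupon per period c = face * coupon_rate / m = 36.000000
Periods per year m = 1; per-period yield y/m = 0.057000
Number of cashflows N = 7
Cashflows (t years, CF_t, discount factor 1/(1+y/m)^(m*t), PV):
  t = 1.0000: CF_t = 36.000000, DF = 0.946074, PV = 34.058657
  t = 2.0000: CF_t = 36.000000, DF = 0.895056, PV = 32.222002
  t = 3.0000: CF_t = 36.000000, DF = 0.846789, PV = 30.484392
  t = 4.0000: CF_t = 36.000000, DF = 0.801125, PV = 28.840484
  t = 5.0000: CF_t = 36.000000, DF = 0.757923, PV = 27.285227
  t = 6.0000: CF_t = 36.000000, DF = 0.717051, PV = 25.813838
  t = 7.0000: CF_t = 1036.000000, DF = 0.678383, PV = 702.805003
Price P = sum_t PV_t = 881.509603

Answer: Price = 881.5096


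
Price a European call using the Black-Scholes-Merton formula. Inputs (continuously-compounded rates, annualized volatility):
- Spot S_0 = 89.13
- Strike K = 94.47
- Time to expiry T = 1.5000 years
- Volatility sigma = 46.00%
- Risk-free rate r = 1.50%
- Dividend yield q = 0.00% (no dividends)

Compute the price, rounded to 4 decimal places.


d1 = (ln(S/K) + (r - q + 0.5*sigma^2) * T) / (sigma * sqrt(T)) = 0.21834832
d2 = d1 - sigma * sqrt(T) = -0.34503432
exp(-rT) = 0.97775124; exp(-qT) = 1.00000000
C = S_0 * exp(-qT) * N(d1) - K * exp(-rT) * N(d2)
N(d1) = 0.58642114; N(d2) = 0.36503429
C = 89.1300 * 1.00000000 * 0.58642114 - 94.4700 * 0.97775124 * 0.36503429 = 18.5502

Answer: Price = 18.5502


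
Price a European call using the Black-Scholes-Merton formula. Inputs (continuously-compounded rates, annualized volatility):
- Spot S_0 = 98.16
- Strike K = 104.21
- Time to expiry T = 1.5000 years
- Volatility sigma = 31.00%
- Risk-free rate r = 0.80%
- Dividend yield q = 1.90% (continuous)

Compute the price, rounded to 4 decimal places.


Answer: Price = 11.4477

Derivation:
d1 = (ln(S/K) + (r - q + 0.5*sigma^2) * T) / (sigma * sqrt(T)) = -0.01115254
d2 = d1 - sigma * sqrt(T) = -0.39082345
exp(-rT) = 0.98807171; exp(-qT) = 0.97190229
C = S_0 * exp(-qT) * N(d1) - K * exp(-rT) * N(d2)
N(d1) = 0.49555087; N(d2) = 0.34796387
C = 98.1600 * 0.97190229 * 0.49555087 - 104.2100 * 0.98807171 * 0.34796387 = 11.4477


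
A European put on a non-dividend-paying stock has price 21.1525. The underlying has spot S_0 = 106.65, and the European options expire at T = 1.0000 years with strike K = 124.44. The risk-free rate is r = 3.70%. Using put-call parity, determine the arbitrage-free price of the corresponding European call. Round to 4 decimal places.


Put-call parity: C - P = S_0 * exp(-qT) - K * exp(-rT).
S_0 * exp(-qT) = 106.6500 * 1.00000000 = 106.65000000
K * exp(-rT) = 124.4400 * 0.96367614 = 119.91985828
C = P + S*exp(-qT) - K*exp(-rT)
C = 21.1525 + 106.65000000 - 119.91985828 = 7.8826

Answer: Call price = 7.8826


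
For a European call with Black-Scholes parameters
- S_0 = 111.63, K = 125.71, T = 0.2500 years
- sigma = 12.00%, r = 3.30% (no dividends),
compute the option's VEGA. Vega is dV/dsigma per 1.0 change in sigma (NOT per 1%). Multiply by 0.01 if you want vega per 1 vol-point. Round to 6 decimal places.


d1 = -1.8122972650; d2 = -1.8722972650
phi(d1) = 0.0772159512; exp(-qT) = 1.0000000000; exp(-rT) = 0.9917839379
Vega = S * exp(-qT) * phi(d1) * sqrt(T) = 111.6300 * 1.0000000000 * 0.0772159512 * 0.5000000000 = 4.309808

Answer: Vega = 4.309808


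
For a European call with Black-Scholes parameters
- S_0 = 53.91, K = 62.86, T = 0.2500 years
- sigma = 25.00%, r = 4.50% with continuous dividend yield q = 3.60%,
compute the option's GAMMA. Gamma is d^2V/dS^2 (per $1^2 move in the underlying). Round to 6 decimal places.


Answer: Gamma = 0.030347

Derivation:
d1 = -1.1482523352; d2 = -1.2732523352
phi(d1) = 0.2063502635; exp(-qT) = 0.9910403788; exp(-rT) = 0.9888130446
Gamma = exp(-qT) * phi(d1) / (S * sigma * sqrt(T)) = 0.9910403788 * 0.2063502635 / (53.9100 * 0.2500 * 0.5000000000) = 0.030347


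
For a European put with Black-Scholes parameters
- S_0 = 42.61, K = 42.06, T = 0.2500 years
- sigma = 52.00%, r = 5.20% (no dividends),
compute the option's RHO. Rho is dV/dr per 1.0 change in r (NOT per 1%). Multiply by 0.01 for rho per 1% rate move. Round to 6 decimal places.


Answer: Rho = -5.313928

Derivation:
d1 = 0.2299684509; d2 = -0.0300315491
phi(d1) = 0.3885314044; exp(-qT) = 1.0000000000; exp(-rT) = 0.9870841350
N(-d2) = 0.5119790540
Rho = -K*T*exp(-rT)*N(-d2) = -42.0600 * 0.2500 * 0.9870841350 * 0.5119790540 = -5.313928


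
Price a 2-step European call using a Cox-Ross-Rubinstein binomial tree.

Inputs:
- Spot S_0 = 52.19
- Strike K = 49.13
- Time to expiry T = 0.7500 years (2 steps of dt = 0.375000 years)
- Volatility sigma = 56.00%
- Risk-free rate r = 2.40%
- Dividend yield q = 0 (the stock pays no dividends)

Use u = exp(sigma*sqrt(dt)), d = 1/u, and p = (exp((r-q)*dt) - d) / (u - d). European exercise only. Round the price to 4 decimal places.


dt = T/N = 0.375000
u = exp(sigma*sqrt(dt)) = 1.409068; d = 1/u = 0.709689
p = (exp((r-q)*dt) - d) / (u - d) = 0.428025
Discount per step: exp(-r*dt) = 0.991040
Stock lattice S(k, i) with i counting down-moves:
  k=0: S(0,0) = 52.1900
  k=1: S(1,0) = 73.5393; S(1,1) = 37.0387
  k=2: S(2,0) = 103.6218; S(2,1) = 52.1900; S(2,2) = 26.2859
Terminal payoffs V(N, i) = max(S_T - K, 0):
  V(2,0) = 54.491831; V(2,1) = 3.060000; V(2,2) = 0.000000
Backward induction: V(k, i) = exp(-r*dt) * [p * V(k+1, i) + (1-p) * V(k+1, i+1)].
  V(1,0) = exp(-r*dt) * [p*54.491831 + (1-p)*3.060000] = 24.849450
  V(1,1) = exp(-r*dt) * [p*3.060000 + (1-p)*0.000000] = 1.298021
  V(0,0) = exp(-r*dt) * [p*24.849450 + (1-p)*1.298021] = 11.276671

Answer: Price = V(0,0) = 11.2767


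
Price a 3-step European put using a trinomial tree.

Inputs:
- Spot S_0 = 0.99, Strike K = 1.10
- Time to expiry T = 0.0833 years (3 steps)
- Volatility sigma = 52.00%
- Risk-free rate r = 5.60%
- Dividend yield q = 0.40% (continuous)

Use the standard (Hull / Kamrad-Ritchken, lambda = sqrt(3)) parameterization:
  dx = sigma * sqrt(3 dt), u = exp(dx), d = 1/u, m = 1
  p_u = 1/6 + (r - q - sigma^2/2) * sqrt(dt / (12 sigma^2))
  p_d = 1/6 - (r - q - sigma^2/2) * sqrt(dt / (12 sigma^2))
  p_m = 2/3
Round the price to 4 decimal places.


dt = T/N = 0.027767; dx = sigma*sqrt(3*dt) = 0.150081
u = exp(dx) = 1.161928; d = 1/u = 0.860638
p_u = 0.158970, p_m = 0.666667, p_d = 0.174363
Discount per step: exp(-r*dt) = 0.998446
Stock lattice S(k, j) with j the centered position index:
  k=0: S(0,+0) = 0.9900
  k=1: S(1,-1) = 0.8520; S(1,+0) = 0.9900; S(1,+1) = 1.1503
  k=2: S(2,-2) = 0.7333; S(2,-1) = 0.8520; S(2,+0) = 0.9900; S(2,+1) = 1.1503; S(2,+2) = 1.3366
  k=3: S(3,-3) = 0.6311; S(3,-2) = 0.7333; S(3,-1) = 0.8520; S(3,+0) = 0.9900; S(3,+1) = 1.1503; S(3,+2) = 1.3366; S(3,+3) = 1.5530
Terminal payoffs V(N, j) = max(K - S_T, 0):
  V(3,-3) = 0.468902; V(3,-2) = 0.366709; V(3,-1) = 0.247968; V(3,+0) = 0.110000; V(3,+1) = 0.000000; V(3,+2) = 0.000000; V(3,+3) = 0.000000
Backward induction: V(k, j) = exp(-r*dt) * [p_u * V(k+1, j+1) + p_m * V(k+1, j) + p_d * V(k+1, j-1)]
  V(2,-2) = exp(-r*dt) * [p_u*0.247968 + p_m*0.366709 + p_d*0.468902] = 0.365083
  V(2,-1) = exp(-r*dt) * [p_u*0.110000 + p_m*0.247968 + p_d*0.366709] = 0.246356
  V(2,+0) = exp(-r*dt) * [p_u*0.000000 + p_m*0.110000 + p_d*0.247968] = 0.116389
  V(2,+1) = exp(-r*dt) * [p_u*0.000000 + p_m*0.000000 + p_d*0.110000] = 0.019150
  V(2,+2) = exp(-r*dt) * [p_u*0.000000 + p_m*0.000000 + p_d*0.000000] = 0.000000
  V(1,-1) = exp(-r*dt) * [p_u*0.116389 + p_m*0.246356 + p_d*0.365083] = 0.246014
  V(1,+0) = exp(-r*dt) * [p_u*0.019150 + p_m*0.116389 + p_d*0.246356] = 0.123400
  V(1,+1) = exp(-r*dt) * [p_u*0.000000 + p_m*0.019150 + p_d*0.116389] = 0.033009
  V(0,+0) = exp(-r*dt) * [p_u*0.033009 + p_m*0.123400 + p_d*0.246014] = 0.130207

Answer: Price = V(0,0) = 0.1302


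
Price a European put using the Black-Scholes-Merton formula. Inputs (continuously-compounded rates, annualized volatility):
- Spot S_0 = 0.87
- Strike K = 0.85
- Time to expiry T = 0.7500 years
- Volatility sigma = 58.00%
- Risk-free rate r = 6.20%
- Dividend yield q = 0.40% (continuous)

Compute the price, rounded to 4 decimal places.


d1 = (ln(S/K) + (r - q + 0.5*sigma^2) * T) / (sigma * sqrt(T)) = 0.38405113
d2 = d1 - sigma * sqrt(T) = -0.11824360
exp(-rT) = 0.95456456; exp(-qT) = 0.99700450
P = K * exp(-rT) * N(-d2) - S_0 * exp(-qT) * N(-d1)
N(-d1) = 0.35047027; N(-d2) = 0.54706268
P = 0.8500 * 0.95456456 * 0.54706268 - 0.8700 * 0.99700450 * 0.35047027 = 0.1399

Answer: Price = 0.1399


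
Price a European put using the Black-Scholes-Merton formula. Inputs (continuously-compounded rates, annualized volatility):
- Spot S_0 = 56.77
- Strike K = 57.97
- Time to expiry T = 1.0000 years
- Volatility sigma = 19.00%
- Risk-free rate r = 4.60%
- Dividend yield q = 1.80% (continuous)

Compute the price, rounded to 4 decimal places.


Answer: Price = 4.0113

Derivation:
d1 = (ln(S/K) + (r - q + 0.5*sigma^2) * T) / (sigma * sqrt(T)) = 0.13227569
d2 = d1 - sigma * sqrt(T) = -0.05772431
exp(-rT) = 0.95504196; exp(-qT) = 0.98216103
P = K * exp(-rT) * N(-d2) - S_0 * exp(-qT) * N(-d1)
N(-d1) = 0.44738312; N(-d2) = 0.52301588
P = 57.9700 * 0.95504196 * 0.52301588 - 56.7700 * 0.98216103 * 0.44738312 = 4.0113


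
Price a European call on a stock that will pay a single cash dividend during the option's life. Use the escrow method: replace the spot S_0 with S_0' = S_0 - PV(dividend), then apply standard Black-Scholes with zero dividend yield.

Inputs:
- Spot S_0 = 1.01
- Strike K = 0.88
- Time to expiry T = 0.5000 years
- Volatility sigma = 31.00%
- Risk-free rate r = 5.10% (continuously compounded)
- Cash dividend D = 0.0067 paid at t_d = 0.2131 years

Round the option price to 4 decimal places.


Answer: Price = 0.1738

Derivation:
PV(D) = D * exp(-r * t_d) = 0.0067 * 0.98919074 = 0.00662758
S_0' = S_0 - PV(D) = 1.0100 - 0.00662758 = 1.00337242
d1 = (ln(S_0'/K) + (r + sigma^2/2)*T) / (sigma*sqrt(T)) = 0.82446424
d2 = d1 - sigma*sqrt(T) = 0.60526114
exp(-rT) = 0.97482238
N(d1) = 0.79516209; N(d2) = 0.72749725
C = S_0' * N(d1) - K * exp(-rT) * N(d2) = 1.00337242 * 0.79516209 - 0.8800 * 0.97482238 * 0.72749725 = 0.1738


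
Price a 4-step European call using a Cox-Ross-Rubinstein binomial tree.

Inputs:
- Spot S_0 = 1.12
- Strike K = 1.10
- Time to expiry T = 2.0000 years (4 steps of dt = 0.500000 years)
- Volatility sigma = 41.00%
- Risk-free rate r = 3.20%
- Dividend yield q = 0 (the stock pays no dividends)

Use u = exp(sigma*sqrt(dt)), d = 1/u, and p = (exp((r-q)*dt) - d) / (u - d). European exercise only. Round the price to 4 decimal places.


dt = T/N = 0.500000
u = exp(sigma*sqrt(dt)) = 1.336312; d = 1/u = 0.748328
p = (exp((r-q)*dt) - d) / (u - d) = 0.455455
Discount per step: exp(-r*dt) = 0.984127
Stock lattice S(k, i) with i counting down-moves:
  k=0: S(0,0) = 1.1200
  k=1: S(1,0) = 1.4967; S(1,1) = 0.8381
  k=2: S(2,0) = 2.0000; S(2,1) = 1.1200; S(2,2) = 0.6272
  k=3: S(3,0) = 2.6726; S(3,1) = 1.4967; S(3,2) = 0.8381; S(3,3) = 0.4693
  k=4: S(4,0) = 3.5715; S(4,1) = 2.0000; S(4,2) = 1.1200; S(4,3) = 0.6272; S(4,4) = 0.3512
Terminal payoffs V(N, i) = max(S_T - K, 0):
  V(4,0) = 2.471493; V(4,1) = 0.900018; V(4,2) = 0.020000; V(4,3) = 0.000000; V(4,4) = 0.000000
Backward induction: V(k, i) = exp(-r*dt) * [p * V(k+1, i) + (1-p) * V(k+1, i+1)].
  V(3,0) = exp(-r*dt) * [p*2.471493 + (1-p)*0.900018] = 1.590109
  V(3,1) = exp(-r*dt) * [p*0.900018 + (1-p)*0.020000] = 0.414130
  V(3,2) = exp(-r*dt) * [p*0.020000 + (1-p)*0.000000] = 0.008965
  V(3,3) = exp(-r*dt) * [p*0.000000 + (1-p)*0.000000] = 0.000000
  V(2,0) = exp(-r*dt) * [p*1.590109 + (1-p)*0.414130] = 0.934661
  V(2,1) = exp(-r*dt) * [p*0.414130 + (1-p)*0.008965] = 0.190428
  V(2,2) = exp(-r*dt) * [p*0.008965 + (1-p)*0.000000] = 0.004018
  V(1,0) = exp(-r*dt) * [p*0.934661 + (1-p)*0.190428] = 0.520990
  V(1,1) = exp(-r*dt) * [p*0.190428 + (1-p)*0.004018] = 0.087508
  V(0,0) = exp(-r*dt) * [p*0.520990 + (1-p)*0.087508] = 0.280417

Answer: Price = V(0,0) = 0.2804


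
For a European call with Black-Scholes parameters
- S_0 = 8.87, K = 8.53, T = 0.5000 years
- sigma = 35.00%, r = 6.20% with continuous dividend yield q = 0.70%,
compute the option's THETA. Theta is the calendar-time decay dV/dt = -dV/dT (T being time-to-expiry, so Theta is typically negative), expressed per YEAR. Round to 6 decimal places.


Answer: Theta = -1.053499

Derivation:
d1 = 0.3927894724; d2 = 0.1453020989
phi(d1) = 0.3693242413; exp(-qT) = 0.9965061179; exp(-rT) = 0.9694755731
Theta = -S*exp(-qT)*phi(d1)*sigma/(2*sqrt(T)) - r*K*exp(-rT)*N(d2) + q*S*exp(-qT)*N(d1)
N(d1) = 0.6527625096; N(d2) = 0.5577638212; sqrt(T) = 0.7071067812
Term 1 = -8.8700 * 0.9965061179 * 0.3693242413 * 0.3500 / (2 * 0.7071067812) = -0.8079127278
Term 2 = -0.0620 * 8.5300 * 0.9694755731 * 0.5577638212 = -0.2859749103
Term 3 = 0.0070 * 8.8700 * 0.9965061179 * 0.6527625096 = 0.0403884171
Theta = -0.8079127278 + (-0.2859749103) + (0.0403884171) = -1.053499


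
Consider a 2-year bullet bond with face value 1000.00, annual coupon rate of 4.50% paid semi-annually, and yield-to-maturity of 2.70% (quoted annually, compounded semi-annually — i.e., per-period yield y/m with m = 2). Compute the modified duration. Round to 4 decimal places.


Coupon per period c = face * coupon_rate / m = 22.500000
Periods per year m = 2; per-period yield y/m = 0.013500
Number of cashflows N = 4
Cashflows (t years, CF_t, discount factor 1/(1+y/m)^(m*t), PV):
  t = 0.5000: CF_t = 22.500000, DF = 0.986680, PV = 22.200296
  t = 1.0000: CF_t = 22.500000, DF = 0.973537, PV = 21.904584
  t = 1.5000: CF_t = 22.500000, DF = 0.960569, PV = 21.612811
  t = 2.0000: CF_t = 1022.500000, DF = 0.947774, PV = 969.099355
Price P = sum_t PV_t = 1034.817046
First compute Macaulay numerator sum_t t * PV_t:
  t * PV_t at t = 0.5000: 11.100148
  t * PV_t at t = 1.0000: 21.904584
  t * PV_t at t = 1.5000: 32.419217
  t * PV_t at t = 2.0000: 1938.198710
Macaulay duration D = 2003.622659 / 1034.817046 = 1.936210
Modified duration = D / (1 + y/m) = 1.936210 / (1 + 0.013500) = 1.910419

Answer: Modified duration = 1.9104


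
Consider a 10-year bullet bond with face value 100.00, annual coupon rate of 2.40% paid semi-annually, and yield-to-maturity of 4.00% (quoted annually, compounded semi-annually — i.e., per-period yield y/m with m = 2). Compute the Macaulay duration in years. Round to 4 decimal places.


Coupon per period c = face * coupon_rate / m = 1.200000
Periods per year m = 2; per-period yield y/m = 0.020000
Number of cashflows N = 20
Cashflows (t years, CF_t, discount factor 1/(1+y/m)^(m*t), PV):
  t = 0.5000: CF_t = 1.200000, DF = 0.980392, PV = 1.176471
  t = 1.0000: CF_t = 1.200000, DF = 0.961169, PV = 1.153403
  t = 1.5000: CF_t = 1.200000, DF = 0.942322, PV = 1.130787
  t = 2.0000: CF_t = 1.200000, DF = 0.923845, PV = 1.108615
  t = 2.5000: CF_t = 1.200000, DF = 0.905731, PV = 1.086877
  t = 3.0000: CF_t = 1.200000, DF = 0.887971, PV = 1.065566
  t = 3.5000: CF_t = 1.200000, DF = 0.870560, PV = 1.044672
  t = 4.0000: CF_t = 1.200000, DF = 0.853490, PV = 1.024188
  t = 4.5000: CF_t = 1.200000, DF = 0.836755, PV = 1.004106
  t = 5.0000: CF_t = 1.200000, DF = 0.820348, PV = 0.984418
  t = 5.5000: CF_t = 1.200000, DF = 0.804263, PV = 0.965116
  t = 6.0000: CF_t = 1.200000, DF = 0.788493, PV = 0.946192
  t = 6.5000: CF_t = 1.200000, DF = 0.773033, PV = 0.927639
  t = 7.0000: CF_t = 1.200000, DF = 0.757875, PV = 0.909450
  t = 7.5000: CF_t = 1.200000, DF = 0.743015, PV = 0.891618
  t = 8.0000: CF_t = 1.200000, DF = 0.728446, PV = 0.874135
  t = 8.5000: CF_t = 1.200000, DF = 0.714163, PV = 0.856995
  t = 9.0000: CF_t = 1.200000, DF = 0.700159, PV = 0.840191
  t = 9.5000: CF_t = 1.200000, DF = 0.686431, PV = 0.823717
  t = 10.0000: CF_t = 101.200000, DF = 0.672971, PV = 68.104699
Price P = sum_t PV_t = 86.918853
Macaulay numerator sum_t t * PV_t:
  t * PV_t at t = 0.5000: 0.588235
  t * PV_t at t = 1.0000: 1.153403
  t * PV_t at t = 1.5000: 1.696180
  t * PV_t at t = 2.0000: 2.217229
  t * PV_t at t = 2.5000: 2.717192
  t * PV_t at t = 3.0000: 3.196697
  t * PV_t at t = 3.5000: 3.656353
  t * PV_t at t = 4.0000: 4.096754
  t * PV_t at t = 4.5000: 4.518478
  t * PV_t at t = 5.0000: 4.922090
  t * PV_t at t = 5.5000: 5.308136
  t * PV_t at t = 6.0000: 5.677151
  t * PV_t at t = 6.5000: 6.029654
  t * PV_t at t = 7.0000: 6.366150
  t * PV_t at t = 7.5000: 6.687133
  t * PV_t at t = 8.0000: 6.993080
  t * PV_t at t = 8.5000: 7.284458
  t * PV_t at t = 9.0000: 7.561721
  t * PV_t at t = 9.5000: 7.825311
  t * PV_t at t = 10.0000: 681.046989
Macaulay duration D = (sum_t t * PV_t) / P = 769.542394 / 86.918853 = 8.853573

Answer: Macaulay duration = 8.8536 years


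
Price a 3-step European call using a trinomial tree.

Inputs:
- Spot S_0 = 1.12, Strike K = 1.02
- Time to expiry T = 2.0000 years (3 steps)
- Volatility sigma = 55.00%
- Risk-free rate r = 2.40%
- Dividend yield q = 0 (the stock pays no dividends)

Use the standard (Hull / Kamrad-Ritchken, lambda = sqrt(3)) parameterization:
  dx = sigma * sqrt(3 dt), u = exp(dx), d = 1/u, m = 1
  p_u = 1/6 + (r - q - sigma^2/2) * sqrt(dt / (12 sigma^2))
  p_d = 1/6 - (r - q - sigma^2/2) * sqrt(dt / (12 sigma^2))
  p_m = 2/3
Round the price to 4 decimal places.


dt = T/N = 0.666667; dx = sigma*sqrt(3*dt) = 0.777817
u = exp(dx) = 2.176716; d = 1/u = 0.459408
p_u = 0.112134, p_m = 0.666667, p_d = 0.221200
Discount per step: exp(-r*dt) = 0.984127
Stock lattice S(k, j) with j the centered position index:
  k=0: S(0,+0) = 1.1200
  k=1: S(1,-1) = 0.5145; S(1,+0) = 1.1200; S(1,+1) = 2.4379
  k=2: S(2,-2) = 0.2364; S(2,-1) = 0.5145; S(2,+0) = 1.1200; S(2,+1) = 2.4379; S(2,+2) = 5.3067
  k=3: S(3,-3) = 0.1086; S(3,-2) = 0.2364; S(3,-1) = 0.5145; S(3,+0) = 1.1200; S(3,+1) = 2.4379; S(3,+2) = 5.3067; S(3,+3) = 11.5511
Terminal payoffs V(N, j) = max(S_T - K, 0):
  V(3,-3) = 0.000000; V(3,-2) = 0.000000; V(3,-1) = 0.000000; V(3,+0) = 0.100000; V(3,+1) = 1.417922; V(3,+2) = 4.286665; V(3,+3) = 10.531105
Backward induction: V(k, j) = exp(-r*dt) * [p_u * V(k+1, j+1) + p_m * V(k+1, j) + p_d * V(k+1, j-1)]
  V(2,-2) = exp(-r*dt) * [p_u*0.000000 + p_m*0.000000 + p_d*0.000000] = 0.000000
  V(2,-1) = exp(-r*dt) * [p_u*0.100000 + p_m*0.000000 + p_d*0.000000] = 0.011035
  V(2,+0) = exp(-r*dt) * [p_u*1.417922 + p_m*0.100000 + p_d*0.000000] = 0.222082
  V(2,+1) = exp(-r*dt) * [p_u*4.286665 + p_m*1.417922 + p_d*0.100000] = 1.425096
  V(2,+2) = exp(-r*dt) * [p_u*10.531105 + p_m*4.286665 + p_d*1.417922] = 4.283230
  V(1,-1) = exp(-r*dt) * [p_u*0.222082 + p_m*0.011035 + p_d*0.000000] = 0.031748
  V(1,+0) = exp(-r*dt) * [p_u*1.425096 + p_m*0.222082 + p_d*0.011035] = 0.305372
  V(1,+1) = exp(-r*dt) * [p_u*4.283230 + p_m*1.425096 + p_d*0.222082] = 1.456000
  V(0,+0) = exp(-r*dt) * [p_u*1.456000 + p_m*0.305372 + p_d*0.031748] = 0.367936

Answer: Price = V(0,0) = 0.3679


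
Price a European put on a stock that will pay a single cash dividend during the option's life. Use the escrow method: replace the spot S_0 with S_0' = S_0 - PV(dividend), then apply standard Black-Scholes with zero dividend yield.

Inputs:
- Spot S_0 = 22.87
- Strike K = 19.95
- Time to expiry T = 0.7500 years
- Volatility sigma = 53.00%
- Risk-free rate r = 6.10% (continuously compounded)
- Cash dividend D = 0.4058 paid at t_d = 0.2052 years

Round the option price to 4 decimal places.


PV(D) = D * exp(-r * t_d) = 0.4058 * 0.98756081 = 0.40075218
S_0' = S_0 - PV(D) = 22.8700 - 0.40075218 = 22.46924782
d1 = (ln(S_0'/K) + (r + sigma^2/2)*T) / (sigma*sqrt(T)) = 0.58825667
d2 = d1 - sigma*sqrt(T) = 0.12926321
exp(-rT) = 0.95528075
N(-d1) = 0.27818001; N(-d2) = 0.44857469
P = K * exp(-rT) * N(-d2) - S_0' * N(-d1) = 19.9500 * 0.95528075 * 0.44857469 - 22.46924782 * 0.27818001 = 2.2984

Answer: Price = 2.2984


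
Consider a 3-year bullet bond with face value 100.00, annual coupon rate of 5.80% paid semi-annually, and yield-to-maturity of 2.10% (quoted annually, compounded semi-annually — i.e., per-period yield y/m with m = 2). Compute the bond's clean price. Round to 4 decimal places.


Answer: Price = 110.7032

Derivation:
Coupon per period c = face * coupon_rate / m = 2.900000
Periods per year m = 2; per-period yield y/m = 0.010500
Number of cashflows N = 6
Cashflows (t years, CF_t, discount factor 1/(1+y/m)^(m*t), PV):
  t = 0.5000: CF_t = 2.900000, DF = 0.989609, PV = 2.869866
  t = 1.0000: CF_t = 2.900000, DF = 0.979326, PV = 2.840046
  t = 1.5000: CF_t = 2.900000, DF = 0.969150, PV = 2.810535
  t = 2.0000: CF_t = 2.900000, DF = 0.959080, PV = 2.781331
  t = 2.5000: CF_t = 2.900000, DF = 0.949114, PV = 2.752431
  t = 3.0000: CF_t = 102.900000, DF = 0.939252, PV = 96.649023
Price P = sum_t PV_t = 110.703233


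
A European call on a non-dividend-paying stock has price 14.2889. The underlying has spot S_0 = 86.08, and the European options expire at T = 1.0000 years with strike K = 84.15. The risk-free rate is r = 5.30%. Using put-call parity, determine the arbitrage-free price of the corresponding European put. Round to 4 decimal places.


Answer: Put price = 8.0151

Derivation:
Put-call parity: C - P = S_0 * exp(-qT) - K * exp(-rT).
S_0 * exp(-qT) = 86.0800 * 1.00000000 = 86.08000000
K * exp(-rT) = 84.1500 * 0.94838001 = 79.80617805
P = C - S*exp(-qT) + K*exp(-rT)
P = 14.2889 - 86.08000000 + 79.80617805 = 8.0151


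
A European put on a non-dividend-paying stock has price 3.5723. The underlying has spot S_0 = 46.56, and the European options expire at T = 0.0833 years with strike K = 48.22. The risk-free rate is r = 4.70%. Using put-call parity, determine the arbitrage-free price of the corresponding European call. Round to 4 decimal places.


Put-call parity: C - P = S_0 * exp(-qT) - K * exp(-rT).
S_0 * exp(-qT) = 46.5600 * 1.00000000 = 46.56000000
K * exp(-rT) = 48.2200 * 0.99609255 = 48.03158295
C = P + S*exp(-qT) - K*exp(-rT)
C = 3.5723 + 46.56000000 - 48.03158295 = 2.1007

Answer: Call price = 2.1007


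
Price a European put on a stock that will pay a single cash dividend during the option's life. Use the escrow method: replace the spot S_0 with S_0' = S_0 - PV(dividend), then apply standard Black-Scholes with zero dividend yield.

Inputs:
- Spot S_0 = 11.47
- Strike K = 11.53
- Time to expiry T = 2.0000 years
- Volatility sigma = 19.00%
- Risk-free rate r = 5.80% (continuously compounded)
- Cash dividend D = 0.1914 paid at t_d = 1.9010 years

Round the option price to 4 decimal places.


PV(D) = D * exp(-r * t_d) = 0.1914 * 0.89560304 = 0.17141842
S_0' = S_0 - PV(D) = 11.4700 - 0.17141842 = 11.29858158
d1 = (ln(S_0'/K) + (r + sigma^2/2)*T) / (sigma*sqrt(T)) = 0.49060133
d2 = d1 - sigma*sqrt(T) = 0.22190075
exp(-rT) = 0.89047522
N(-d1) = 0.31185422; N(-d2) = 0.41219557
P = K * exp(-rT) * N(-d2) - S_0' * N(-d1) = 11.5300 * 0.89047522 * 0.41219557 - 11.29858158 * 0.31185422 = 0.7086

Answer: Price = 0.7086


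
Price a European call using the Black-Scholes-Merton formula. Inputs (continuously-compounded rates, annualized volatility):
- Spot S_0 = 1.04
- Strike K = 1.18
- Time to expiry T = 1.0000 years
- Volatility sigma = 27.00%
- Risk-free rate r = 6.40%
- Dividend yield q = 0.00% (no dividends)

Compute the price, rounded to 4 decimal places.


Answer: Price = 0.0849

Derivation:
d1 = (ln(S/K) + (r - q + 0.5*sigma^2) * T) / (sigma * sqrt(T)) = -0.09571750
d2 = d1 - sigma * sqrt(T) = -0.36571750
exp(-rT) = 0.93800500; exp(-qT) = 1.00000000
C = S_0 * exp(-qT) * N(d1) - K * exp(-rT) * N(d2)
N(d1) = 0.46187247; N(d2) = 0.35728794
C = 1.0400 * 1.00000000 * 0.46187247 - 1.1800 * 0.93800500 * 0.35728794 = 0.0849


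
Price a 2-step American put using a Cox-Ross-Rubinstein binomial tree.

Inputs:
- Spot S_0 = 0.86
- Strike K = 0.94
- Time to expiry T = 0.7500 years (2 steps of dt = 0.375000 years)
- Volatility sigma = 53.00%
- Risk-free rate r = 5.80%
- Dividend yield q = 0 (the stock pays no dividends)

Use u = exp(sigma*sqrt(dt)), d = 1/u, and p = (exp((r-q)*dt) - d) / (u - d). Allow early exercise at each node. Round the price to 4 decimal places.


dt = T/N = 0.375000
u = exp(sigma*sqrt(dt)) = 1.383418; d = 1/u = 0.722847
p = (exp((r-q)*dt) - d) / (u - d) = 0.452852
Discount per step: exp(-r*dt) = 0.978485
Stock lattice S(k, i) with i counting down-moves:
  k=0: S(0,0) = 0.8600
  k=1: S(1,0) = 1.1897; S(1,1) = 0.6216
  k=2: S(2,0) = 1.6459; S(2,1) = 0.8600; S(2,2) = 0.4494
Terminal payoffs V(N, i) = max(K - S_T, 0):
  V(2,0) = 0.000000; V(2,1) = 0.080000; V(2,2) = 0.490643
Backward induction: V(k, i) = exp(-r*dt) * [p * V(k+1, i) + (1-p) * V(k+1, i+1)]; then take max(V_cont, immediate exercise) for American.
  V(1,0) = exp(-r*dt) * [p*0.000000 + (1-p)*0.080000] = 0.042830; exercise = 0.000000; V(1,0) = max -> 0.042830
  V(1,1) = exp(-r*dt) * [p*0.080000 + (1-p)*0.490643] = 0.298127; exercise = 0.318351; V(1,1) = max -> 0.318351
  V(0,0) = exp(-r*dt) * [p*0.042830 + (1-p)*0.318351] = 0.189416; exercise = 0.080000; V(0,0) = max -> 0.189416

Answer: Price = V(0,0) = 0.1894


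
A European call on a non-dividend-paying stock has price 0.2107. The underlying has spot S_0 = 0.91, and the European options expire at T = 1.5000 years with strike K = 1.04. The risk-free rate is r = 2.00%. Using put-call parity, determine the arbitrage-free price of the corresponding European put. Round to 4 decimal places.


Put-call parity: C - P = S_0 * exp(-qT) - K * exp(-rT).
S_0 * exp(-qT) = 0.9100 * 1.00000000 = 0.91000000
K * exp(-rT) = 1.0400 * 0.97044553 = 1.00926335
P = C - S*exp(-qT) + K*exp(-rT)
P = 0.2107 - 0.91000000 + 1.00926335 = 0.3100

Answer: Put price = 0.3100


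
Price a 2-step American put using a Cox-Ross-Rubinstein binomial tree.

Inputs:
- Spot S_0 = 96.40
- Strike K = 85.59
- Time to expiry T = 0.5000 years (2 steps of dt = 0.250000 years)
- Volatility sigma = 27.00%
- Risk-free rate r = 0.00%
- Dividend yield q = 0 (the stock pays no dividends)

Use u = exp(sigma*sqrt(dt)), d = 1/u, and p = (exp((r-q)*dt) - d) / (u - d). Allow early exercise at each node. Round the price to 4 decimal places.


Answer: Price = V(0,0) = 3.4181

Derivation:
dt = T/N = 0.250000
u = exp(sigma*sqrt(dt)) = 1.144537; d = 1/u = 0.873716
p = (exp((r-q)*dt) - d) / (u - d) = 0.466301
Discount per step: exp(-r*dt) = 1.000000
Stock lattice S(k, i) with i counting down-moves:
  k=0: S(0,0) = 96.4000
  k=1: S(1,0) = 110.3333; S(1,1) = 84.2262
  k=2: S(2,0) = 126.2806; S(2,1) = 96.4000; S(2,2) = 73.5898
Terminal payoffs V(N, i) = max(K - S_T, 0):
  V(2,0) = 0.000000; V(2,1) = 0.000000; V(2,2) = 12.000217
Backward induction: V(k, i) = exp(-r*dt) * [p * V(k+1, i) + (1-p) * V(k+1, i+1)]; then take max(V_cont, immediate exercise) for American.
  V(1,0) = exp(-r*dt) * [p*0.000000 + (1-p)*0.000000] = 0.000000; exercise = 0.000000; V(1,0) = max -> 0.000000
  V(1,1) = exp(-r*dt) * [p*0.000000 + (1-p)*12.000217] = 6.404502; exercise = 1.363786; V(1,1) = max -> 6.404502
  V(0,0) = exp(-r*dt) * [p*0.000000 + (1-p)*6.404502] = 3.418075; exercise = 0.000000; V(0,0) = max -> 3.418075


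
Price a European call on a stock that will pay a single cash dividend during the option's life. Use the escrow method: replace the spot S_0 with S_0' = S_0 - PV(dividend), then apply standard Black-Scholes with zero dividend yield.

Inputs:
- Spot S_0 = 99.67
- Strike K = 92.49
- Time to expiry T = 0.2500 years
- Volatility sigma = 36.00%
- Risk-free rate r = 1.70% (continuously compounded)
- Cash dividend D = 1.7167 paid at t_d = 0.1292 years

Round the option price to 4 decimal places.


PV(D) = D * exp(-r * t_d) = 1.7167 * 0.99780601 = 1.71293358
S_0' = S_0 - PV(D) = 99.6700 - 1.71293358 = 97.95706642
d1 = (ln(S_0'/K) + (r + sigma^2/2)*T) / (sigma*sqrt(T)) = 0.43265975
d2 = d1 - sigma*sqrt(T) = 0.25265975
exp(-rT) = 0.99575902
N(d1) = 0.66736901; N(d2) = 0.59973442
C = S_0' * N(d1) - K * exp(-rT) * N(d2) = 97.95706642 * 0.66736901 - 92.4900 * 0.99575902 * 0.59973442 = 10.1393

Answer: Price = 10.1393


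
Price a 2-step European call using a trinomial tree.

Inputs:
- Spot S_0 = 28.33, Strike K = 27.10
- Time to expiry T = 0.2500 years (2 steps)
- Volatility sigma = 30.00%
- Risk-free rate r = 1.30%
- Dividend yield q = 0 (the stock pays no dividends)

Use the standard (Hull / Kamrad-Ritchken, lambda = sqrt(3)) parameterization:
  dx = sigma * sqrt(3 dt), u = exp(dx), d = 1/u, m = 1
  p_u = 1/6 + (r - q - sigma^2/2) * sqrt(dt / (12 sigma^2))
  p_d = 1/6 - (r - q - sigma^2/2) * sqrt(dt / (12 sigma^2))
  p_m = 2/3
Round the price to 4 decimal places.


Answer: Price = V(0,0) = 2.3842

Derivation:
dt = T/N = 0.125000; dx = sigma*sqrt(3*dt) = 0.183712
u = exp(dx) = 1.201669; d = 1/u = 0.832176
p_u = 0.155780, p_m = 0.666667, p_d = 0.177553
Discount per step: exp(-r*dt) = 0.998376
Stock lattice S(k, j) with j the centered position index:
  k=0: S(0,+0) = 28.3300
  k=1: S(1,-1) = 23.5755; S(1,+0) = 28.3300; S(1,+1) = 34.0433
  k=2: S(2,-2) = 19.6190; S(2,-1) = 23.5755; S(2,+0) = 28.3300; S(2,+1) = 34.0433; S(2,+2) = 40.9088
Terminal payoffs V(N, j) = max(S_T - K, 0):
  V(2,-2) = 0.000000; V(2,-1) = 0.000000; V(2,+0) = 1.230000; V(2,+1) = 6.943293; V(2,+2) = 13.808783
Backward induction: V(k, j) = exp(-r*dt) * [p_u * V(k+1, j+1) + p_m * V(k+1, j) + p_d * V(k+1, j-1)]
  V(1,-1) = exp(-r*dt) * [p_u*1.230000 + p_m*0.000000 + p_d*0.000000] = 0.191298
  V(1,+0) = exp(-r*dt) * [p_u*6.943293 + p_m*1.230000 + p_d*0.000000] = 1.898539
  V(1,+1) = exp(-r*dt) * [p_u*13.808783 + p_m*6.943293 + p_d*1.230000] = 6.987022
  V(0,+0) = exp(-r*dt) * [p_u*6.987022 + p_m*1.898539 + p_d*0.191298] = 2.384219


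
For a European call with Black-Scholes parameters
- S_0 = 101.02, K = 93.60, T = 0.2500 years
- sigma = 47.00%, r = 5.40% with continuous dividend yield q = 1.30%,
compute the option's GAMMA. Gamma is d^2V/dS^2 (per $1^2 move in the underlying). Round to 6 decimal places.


Answer: Gamma = 0.014886

Derivation:
d1 = 0.4857473768; d2 = 0.2507473768
phi(d1) = 0.3545472022; exp(-qT) = 0.9967552755; exp(-rT) = 0.9865907163
Gamma = exp(-qT) * phi(d1) / (S * sigma * sqrt(T)) = 0.9967552755 * 0.3545472022 / (101.0200 * 0.4700 * 0.5000000000) = 0.014886


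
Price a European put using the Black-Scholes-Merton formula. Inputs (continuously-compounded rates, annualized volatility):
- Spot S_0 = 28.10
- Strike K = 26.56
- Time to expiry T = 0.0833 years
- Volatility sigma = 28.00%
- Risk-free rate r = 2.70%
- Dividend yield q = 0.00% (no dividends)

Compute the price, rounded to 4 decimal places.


Answer: Price = 0.3017

Derivation:
d1 = (ln(S/K) + (r - q + 0.5*sigma^2) * T) / (sigma * sqrt(T)) = 0.76569130
d2 = d1 - sigma * sqrt(T) = 0.68487843
exp(-rT) = 0.99775343; exp(-qT) = 1.00000000
P = K * exp(-rT) * N(-d2) - S_0 * exp(-qT) * N(-d1)
N(-d1) = 0.22193000; N(-d2) = 0.24671032
P = 26.5600 * 0.99775343 * 0.24671032 - 28.1000 * 1.00000000 * 0.22193000 = 0.3017


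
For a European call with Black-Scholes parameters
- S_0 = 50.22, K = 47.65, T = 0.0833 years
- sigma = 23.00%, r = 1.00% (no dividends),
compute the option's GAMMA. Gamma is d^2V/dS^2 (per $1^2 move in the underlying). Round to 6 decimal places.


Answer: Gamma = 0.084300

Derivation:
d1 = 0.8370794515; d2 = 0.7706974509
phi(d1) = 0.2810312131; exp(-qT) = 1.0000000000; exp(-rT) = 0.9991673468
Gamma = exp(-qT) * phi(d1) / (S * sigma * sqrt(T)) = 1.0000000000 * 0.2810312131 / (50.2200 * 0.2300 * 0.2886173938) = 0.084300


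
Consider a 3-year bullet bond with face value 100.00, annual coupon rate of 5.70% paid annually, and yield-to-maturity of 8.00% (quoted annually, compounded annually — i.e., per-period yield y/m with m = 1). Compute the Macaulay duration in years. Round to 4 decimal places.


Answer: Macaulay duration = 2.8358 years

Derivation:
Coupon per period c = face * coupon_rate / m = 5.700000
Periods per year m = 1; per-period yield y/m = 0.080000
Number of cashflows N = 3
Cashflows (t years, CF_t, discount factor 1/(1+y/m)^(m*t), PV):
  t = 1.0000: CF_t = 5.700000, DF = 0.925926, PV = 5.277778
  t = 2.0000: CF_t = 5.700000, DF = 0.857339, PV = 4.886831
  t = 3.0000: CF_t = 105.700000, DF = 0.793832, PV = 83.908068
Price P = sum_t PV_t = 94.072677
Macaulay numerator sum_t t * PV_t:
  t * PV_t at t = 1.0000: 5.277778
  t * PV_t at t = 2.0000: 9.773663
  t * PV_t at t = 3.0000: 251.724204
Macaulay duration D = (sum_t t * PV_t) / P = 266.775644 / 94.072677 = 2.835846


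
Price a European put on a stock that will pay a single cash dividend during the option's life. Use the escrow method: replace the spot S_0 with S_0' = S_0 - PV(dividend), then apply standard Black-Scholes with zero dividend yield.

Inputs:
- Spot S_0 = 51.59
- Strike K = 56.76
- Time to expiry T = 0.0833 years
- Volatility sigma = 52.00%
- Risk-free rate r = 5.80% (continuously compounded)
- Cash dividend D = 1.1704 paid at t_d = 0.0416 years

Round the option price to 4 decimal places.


Answer: Price = 7.1008

Derivation:
PV(D) = D * exp(-r * t_d) = 1.1704 * 0.99759011 = 1.16757946
S_0' = S_0 - PV(D) = 51.5900 - 1.16757946 = 50.42242054
d1 = (ln(S_0'/K) + (r + sigma^2/2)*T) / (sigma*sqrt(T)) = -0.68164747
d2 = d1 - sigma*sqrt(T) = -0.83172851
exp(-rT) = 0.99518025
N(-d1) = 0.75226905; N(-d2) = 0.79721890
P = K * exp(-rT) * N(-d2) - S_0' * N(-d1) = 56.7600 * 0.99518025 * 0.79721890 - 50.42242054 * 0.75226905 = 7.1008


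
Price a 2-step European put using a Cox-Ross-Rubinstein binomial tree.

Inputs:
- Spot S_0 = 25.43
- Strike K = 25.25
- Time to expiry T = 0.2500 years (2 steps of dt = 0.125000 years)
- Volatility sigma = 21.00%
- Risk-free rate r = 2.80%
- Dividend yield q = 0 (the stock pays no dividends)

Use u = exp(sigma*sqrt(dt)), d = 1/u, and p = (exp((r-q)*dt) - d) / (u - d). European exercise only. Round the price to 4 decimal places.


dt = T/N = 0.125000
u = exp(sigma*sqrt(dt)) = 1.077072; d = 1/u = 0.928443
p = (exp((r-q)*dt) - d) / (u - d) = 0.505037
Discount per step: exp(-r*dt) = 0.996506
Stock lattice S(k, i) with i counting down-moves:
  k=0: S(0,0) = 25.4300
  k=1: S(1,0) = 27.3899; S(1,1) = 23.6103
  k=2: S(2,0) = 29.5009; S(2,1) = 25.4300; S(2,2) = 21.9208
Terminal payoffs V(N, i) = max(K - S_T, 0):
  V(2,0) = 0.000000; V(2,1) = 0.000000; V(2,2) = 3.329174
Backward induction: V(k, i) = exp(-r*dt) * [p * V(k+1, i) + (1-p) * V(k+1, i+1)].
  V(1,0) = exp(-r*dt) * [p*0.000000 + (1-p)*0.000000] = 0.000000
  V(1,1) = exp(-r*dt) * [p*0.000000 + (1-p)*3.329174] = 1.642061
  V(0,0) = exp(-r*dt) * [p*0.000000 + (1-p)*1.642061] = 0.809920

Answer: Price = V(0,0) = 0.8099


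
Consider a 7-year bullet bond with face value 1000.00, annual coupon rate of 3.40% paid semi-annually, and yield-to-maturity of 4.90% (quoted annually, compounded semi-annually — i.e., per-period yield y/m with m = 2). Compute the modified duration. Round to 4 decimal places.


Coupon per period c = face * coupon_rate / m = 17.000000
Periods per year m = 2; per-period yield y/m = 0.024500
Number of cashflows N = 14
Cashflows (t years, CF_t, discount factor 1/(1+y/m)^(m*t), PV):
  t = 0.5000: CF_t = 17.000000, DF = 0.976086, PV = 16.593460
  t = 1.0000: CF_t = 17.000000, DF = 0.952744, PV = 16.196642
  t = 1.5000: CF_t = 17.000000, DF = 0.929960, PV = 15.809314
  t = 2.0000: CF_t = 17.000000, DF = 0.907721, PV = 15.431249
  t = 2.5000: CF_t = 17.000000, DF = 0.886013, PV = 15.062224
  t = 3.0000: CF_t = 17.000000, DF = 0.864825, PV = 14.702025
  t = 3.5000: CF_t = 17.000000, DF = 0.844143, PV = 14.350439
  t = 4.0000: CF_t = 17.000000, DF = 0.823957, PV = 14.007261
  t = 4.5000: CF_t = 17.000000, DF = 0.804252, PV = 13.672290
  t = 5.0000: CF_t = 17.000000, DF = 0.785019, PV = 13.345329
  t = 5.5000: CF_t = 17.000000, DF = 0.766246, PV = 13.026188
  t = 6.0000: CF_t = 17.000000, DF = 0.747922, PV = 12.714678
  t = 6.5000: CF_t = 17.000000, DF = 0.730036, PV = 12.410618
  t = 7.0000: CF_t = 1017.000000, DF = 0.712578, PV = 724.692013
Price P = sum_t PV_t = 912.013730
First compute Macaulay numerator sum_t t * PV_t:
  t * PV_t at t = 0.5000: 8.296730
  t * PV_t at t = 1.0000: 16.196642
  t * PV_t at t = 1.5000: 23.713971
  t * PV_t at t = 2.0000: 30.862497
  t * PV_t at t = 2.5000: 37.655560
  t * PV_t at t = 3.0000: 44.106074
  t * PV_t at t = 3.5000: 50.226536
  t * PV_t at t = 4.0000: 56.029044
  t * PV_t at t = 4.5000: 61.525304
  t * PV_t at t = 5.0000: 66.726646
  t * PV_t at t = 5.5000: 71.644032
  t * PV_t at t = 6.0000: 76.288068
  t * PV_t at t = 6.5000: 80.669017
  t * PV_t at t = 7.0000: 5072.844088
Macaulay duration D = 5696.784211 / 912.013730 = 6.246380
Modified duration = D / (1 + y/m) = 6.246380 / (1 + 0.024500) = 6.097003

Answer: Modified duration = 6.0970
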